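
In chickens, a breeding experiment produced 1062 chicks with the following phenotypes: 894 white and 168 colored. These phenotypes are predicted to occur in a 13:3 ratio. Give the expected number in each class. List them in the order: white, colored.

The 13:3 ratio has 16 parts, so with N = 1062 the expected counts are:
  white: 1062 × 13/16 = 862.875
  colored: 1062 × 3/16 = 199.125

862.875, 199.125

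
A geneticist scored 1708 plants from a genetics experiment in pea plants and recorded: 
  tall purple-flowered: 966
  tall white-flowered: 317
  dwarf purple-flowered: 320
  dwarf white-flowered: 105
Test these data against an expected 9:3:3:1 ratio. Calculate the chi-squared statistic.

Total ratio parts = 16. Expected numbers out of 1708:
  tall purple-flowered: 1708 × 9/16 = 960.75
  tall white-flowered: 1708 × 3/16 = 320.25
  dwarf purple-flowered: 1708 × 3/16 = 320.25
  dwarf white-flowered: 1708 × 1/16 = 106.75
χ² = Σ (O − E)² / E
  tall purple-flowered: (966 − 960.75)² / 960.75 = 0.0287
  tall white-flowered: (317 − 320.25)² / 320.25 = 0.0330
  dwarf purple-flowered: (320 − 320.25)² / 320.25 = 0.0002
  dwarf white-flowered: (105 − 106.75)² / 106.75 = 0.0287
χ² = 0.0287 + 0.0330 + 0.0002 + 0.0287 = 0.0906 ≈ 0.091

0.091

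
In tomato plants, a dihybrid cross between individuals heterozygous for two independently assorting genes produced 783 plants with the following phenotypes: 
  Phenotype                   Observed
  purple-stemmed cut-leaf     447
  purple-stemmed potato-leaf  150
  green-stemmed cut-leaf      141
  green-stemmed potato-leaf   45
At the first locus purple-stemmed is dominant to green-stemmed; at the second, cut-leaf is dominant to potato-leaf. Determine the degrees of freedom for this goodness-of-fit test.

A dihybrid F₂ with independent assortment and complete dominance at both loci gives a 9:3:3:1 phenotypic ratio.
A goodness-of-fit test with 4 phenotype classes has df = 4 − 1 = 3.

3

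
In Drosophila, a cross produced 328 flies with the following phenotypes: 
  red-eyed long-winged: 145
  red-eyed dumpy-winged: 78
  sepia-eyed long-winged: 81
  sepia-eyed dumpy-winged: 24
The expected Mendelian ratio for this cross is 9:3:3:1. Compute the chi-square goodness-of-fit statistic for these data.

19.664

Expected counts for N = 328 under a 9:3:3:1 ratio (total parts = 16):
  red-eyed long-winged: 328 × 9/16 = 184.5
  red-eyed dumpy-winged: 328 × 3/16 = 61.5
  sepia-eyed long-winged: 328 × 3/16 = 61.5
  sepia-eyed dumpy-winged: 328 × 1/16 = 20.5
χ² = Σ (O − E)² / E
  red-eyed long-winged: (145 − 184.5)² / 184.5 = 8.4566
  red-eyed dumpy-winged: (78 − 61.5)² / 61.5 = 4.4268
  sepia-eyed long-winged: (81 − 61.5)² / 61.5 = 6.1829
  sepia-eyed dumpy-winged: (24 − 20.5)² / 20.5 = 0.5976
χ² = 8.4566 + 4.4268 + 6.1829 + 0.5976 = 19.6639 ≈ 19.664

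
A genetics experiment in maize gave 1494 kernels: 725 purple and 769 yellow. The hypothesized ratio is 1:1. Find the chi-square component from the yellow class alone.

0.648

The 1:1 ratio has 2 parts, so with N = 1494 the expected counts are:
  purple: 1494 × 1/2 = 747
  yellow: 1494 × 1/2 = 747
Contribution of yellow: (769 − 747)² / 747 = 0.6479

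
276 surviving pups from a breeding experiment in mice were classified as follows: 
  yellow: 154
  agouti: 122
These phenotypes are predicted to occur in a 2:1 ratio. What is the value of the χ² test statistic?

The 2:1 ratio has 3 parts, so with N = 276 the expected counts are:
  yellow: 276 × 2/3 = 184
  agouti: 276 × 1/3 = 92
χ² = Σ (O − E)² / E
  yellow: (154 − 184)² / 184 = 4.8913
  agouti: (122 − 92)² / 92 = 9.7826
χ² = 4.8913 + 9.7826 = 14.6739 ≈ 14.674

14.674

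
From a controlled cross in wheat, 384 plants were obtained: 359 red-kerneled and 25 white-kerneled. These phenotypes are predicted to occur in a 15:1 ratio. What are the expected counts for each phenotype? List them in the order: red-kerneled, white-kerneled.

360, 24

Under the 15:1 hypothesis (Σ ratio = 16, N = 384):
  red-kerneled: 384 × 15/16 = 360
  white-kerneled: 384 × 1/16 = 24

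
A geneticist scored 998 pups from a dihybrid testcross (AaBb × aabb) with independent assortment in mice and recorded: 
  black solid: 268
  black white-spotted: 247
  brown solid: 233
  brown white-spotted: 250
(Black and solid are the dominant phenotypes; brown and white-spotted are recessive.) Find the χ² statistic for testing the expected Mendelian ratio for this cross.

2.489

A dihybrid testcross with independent assortment gives a 1:1:1:1 ratio.
The 1:1:1:1 ratio has 4 parts, so with N = 998 the expected counts are:
  black solid: 998 × 1/4 = 249.5
  black white-spotted: 998 × 1/4 = 249.5
  brown solid: 998 × 1/4 = 249.5
  brown white-spotted: 998 × 1/4 = 249.5
χ² = Σ (O − E)² / E
  black solid: (268 − 249.5)² / 249.5 = 1.3717
  black white-spotted: (247 − 249.5)² / 249.5 = 0.0251
  brown solid: (233 − 249.5)² / 249.5 = 1.0912
  brown white-spotted: (250 − 249.5)² / 249.5 = 0.0010
χ² = 1.3717 + 0.0251 + 1.0912 + 0.0010 = 2.489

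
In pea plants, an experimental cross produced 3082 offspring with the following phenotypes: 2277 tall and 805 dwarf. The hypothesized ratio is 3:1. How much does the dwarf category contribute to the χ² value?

1.545

Total ratio parts = 4. Expected numbers out of 3082:
  tall: 3082 × 3/4 = 2311.5
  dwarf: 3082 × 1/4 = 770.5
Contribution of dwarf: (805 − 770.5)² / 770.5 = 1.5448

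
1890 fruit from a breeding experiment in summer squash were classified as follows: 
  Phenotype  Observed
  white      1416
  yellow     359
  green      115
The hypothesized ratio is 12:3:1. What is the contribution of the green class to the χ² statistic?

Under the 12:3:1 hypothesis (Σ ratio = 16, N = 1890):
  white: 1890 × 12/16 = 1417.5
  yellow: 1890 × 3/16 = 354.375
  green: 1890 × 1/16 = 118.125
Contribution of green: (115 − 118.125)² / 118.125 = 0.0827

0.083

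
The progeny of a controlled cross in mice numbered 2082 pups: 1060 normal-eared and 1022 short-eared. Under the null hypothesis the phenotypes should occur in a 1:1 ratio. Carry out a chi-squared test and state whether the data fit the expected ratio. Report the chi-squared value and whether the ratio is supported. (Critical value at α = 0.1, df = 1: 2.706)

0.694; consistent

Expected counts for N = 2082 under a 1:1 ratio (total parts = 2):
  normal-eared: 2082 × 1/2 = 1041
  short-eared: 2082 × 1/2 = 1041
χ² = Σ (O − E)² / E
  normal-eared: (1060 − 1041)² / 1041 = 0.3468
  short-eared: (1022 − 1041)² / 1041 = 0.3468
χ² = 0.3468 + 0.3468 = 0.6936 ≈ 0.694
Degrees of freedom = 2 − 1 = 1; critical value at α = 0.1 is 2.706.
Since 0.694 < 2.706, we fail to reject the null hypothesis — the data are consistent with the 1:1 ratio.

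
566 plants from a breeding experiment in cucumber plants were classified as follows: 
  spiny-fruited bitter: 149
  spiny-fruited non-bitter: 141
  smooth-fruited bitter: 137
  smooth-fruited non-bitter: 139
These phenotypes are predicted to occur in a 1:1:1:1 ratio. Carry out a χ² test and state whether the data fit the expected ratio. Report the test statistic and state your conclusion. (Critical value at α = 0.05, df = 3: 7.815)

0.587; consistent

Total ratio parts = 4. Expected numbers out of 566:
  spiny-fruited bitter: 566 × 1/4 = 141.5
  spiny-fruited non-bitter: 566 × 1/4 = 141.5
  smooth-fruited bitter: 566 × 1/4 = 141.5
  smooth-fruited non-bitter: 566 × 1/4 = 141.5
χ² = Σ (O − E)² / E
  spiny-fruited bitter: (149 − 141.5)² / 141.5 = 0.3975
  spiny-fruited non-bitter: (141 − 141.5)² / 141.5 = 0.0018
  smooth-fruited bitter: (137 − 141.5)² / 141.5 = 0.1431
  smooth-fruited non-bitter: (139 − 141.5)² / 141.5 = 0.0442
χ² = 0.3975 + 0.0018 + 0.1431 + 0.0442 = 0.5866 ≈ 0.587
Degrees of freedom = 4 − 1 = 3; critical value at α = 0.05 is 7.815.
Since 0.587 < 7.815, we fail to reject the null hypothesis — the data are consistent with the 1:1:1:1 ratio.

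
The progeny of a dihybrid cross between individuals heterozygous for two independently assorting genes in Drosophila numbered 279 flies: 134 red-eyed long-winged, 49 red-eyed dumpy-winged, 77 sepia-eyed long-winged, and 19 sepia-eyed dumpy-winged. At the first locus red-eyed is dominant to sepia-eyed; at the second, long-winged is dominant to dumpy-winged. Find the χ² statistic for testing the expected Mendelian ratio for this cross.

A dihybrid F₂ with independent assortment and complete dominance at both loci gives a 9:3:3:1 phenotypic ratio.
Total ratio parts = 16. Expected numbers out of 279:
  red-eyed long-winged: 279 × 9/16 = 156.9375
  red-eyed dumpy-winged: 279 × 3/16 = 52.3125
  sepia-eyed long-winged: 279 × 3/16 = 52.3125
  sepia-eyed dumpy-winged: 279 × 1/16 = 17.4375
χ² = Σ (O − E)² / E
  red-eyed long-winged: (134 − 156.9375)² / 156.9375 = 3.3525
  red-eyed dumpy-winged: (49 − 52.3125)² / 52.3125 = 0.2098
  sepia-eyed long-winged: (77 − 52.3125)² / 52.3125 = 11.6506
  sepia-eyed dumpy-winged: (19 − 17.4375)² / 17.4375 = 0.1400
χ² = 3.3525 + 0.2098 + 11.6506 + 0.1400 = 15.3529 ≈ 15.353

15.353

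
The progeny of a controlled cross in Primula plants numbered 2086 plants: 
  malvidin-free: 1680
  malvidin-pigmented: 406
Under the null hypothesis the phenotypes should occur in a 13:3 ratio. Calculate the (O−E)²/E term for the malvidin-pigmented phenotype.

The 13:3 ratio has 16 parts, so with N = 2086 the expected counts are:
  malvidin-free: 2086 × 13/16 = 1694.875
  malvidin-pigmented: 2086 × 3/16 = 391.125
Contribution of malvidin-pigmented: (406 − 391.125)² / 391.125 = 0.5657

0.566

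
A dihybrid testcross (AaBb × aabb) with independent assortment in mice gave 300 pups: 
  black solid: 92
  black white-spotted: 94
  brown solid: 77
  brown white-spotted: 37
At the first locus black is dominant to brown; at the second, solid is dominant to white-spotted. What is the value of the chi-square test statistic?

27.973

A dihybrid testcross with independent assortment gives a 1:1:1:1 ratio.
Expected counts for N = 300 under a 1:1:1:1 ratio (total parts = 4):
  black solid: 300 × 1/4 = 75
  black white-spotted: 300 × 1/4 = 75
  brown solid: 300 × 1/4 = 75
  brown white-spotted: 300 × 1/4 = 75
χ² = Σ (O − E)² / E
  black solid: (92 − 75)² / 75 = 3.8533
  black white-spotted: (94 − 75)² / 75 = 4.8133
  brown solid: (77 − 75)² / 75 = 0.0533
  brown white-spotted: (37 − 75)² / 75 = 19.2533
χ² = 3.8533 + 4.8133 + 0.0533 + 19.2533 = 27.9732 ≈ 27.973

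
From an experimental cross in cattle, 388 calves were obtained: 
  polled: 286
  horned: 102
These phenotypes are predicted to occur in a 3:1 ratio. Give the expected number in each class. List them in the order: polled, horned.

Expected counts for N = 388 under a 3:1 ratio (total parts = 4):
  polled: 388 × 3/4 = 291
  horned: 388 × 1/4 = 97

291, 97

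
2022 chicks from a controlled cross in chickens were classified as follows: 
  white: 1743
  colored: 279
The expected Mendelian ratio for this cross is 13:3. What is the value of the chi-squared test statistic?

32.545

Total ratio parts = 16. Expected numbers out of 2022:
  white: 2022 × 13/16 = 1642.875
  colored: 2022 × 3/16 = 379.125
χ² = Σ (O − E)² / E
  white: (1743 − 1642.875)² / 1642.875 = 6.1021
  colored: (279 − 379.125)² / 379.125 = 26.4425
χ² = 6.1021 + 26.4425 = 32.5446 ≈ 32.545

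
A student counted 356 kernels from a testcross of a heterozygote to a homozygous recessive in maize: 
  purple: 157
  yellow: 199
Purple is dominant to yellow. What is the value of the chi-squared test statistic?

A testcross of a heterozygote (Aa × aa) gives a 1:1 phenotypic ratio.
The 1:1 ratio has 2 parts, so with N = 356 the expected counts are:
  purple: 356 × 1/2 = 178
  yellow: 356 × 1/2 = 178
χ² = Σ (O − E)² / E
  purple: (157 − 178)² / 178 = 2.4775
  yellow: (199 − 178)² / 178 = 2.4775
χ² = 2.4775 + 2.4775 = 4.955

4.955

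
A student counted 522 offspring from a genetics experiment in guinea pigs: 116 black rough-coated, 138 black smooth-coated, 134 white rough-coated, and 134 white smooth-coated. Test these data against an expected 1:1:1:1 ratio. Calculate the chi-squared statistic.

Under the 1:1:1:1 hypothesis (Σ ratio = 4, N = 522):
  black rough-coated: 522 × 1/4 = 130.5
  black smooth-coated: 522 × 1/4 = 130.5
  white rough-coated: 522 × 1/4 = 130.5
  white smooth-coated: 522 × 1/4 = 130.5
χ² = Σ (O − E)² / E
  black rough-coated: (116 − 130.5)² / 130.5 = 1.6111
  black smooth-coated: (138 − 130.5)² / 130.5 = 0.4310
  white rough-coated: (134 − 130.5)² / 130.5 = 0.0939
  white smooth-coated: (134 − 130.5)² / 130.5 = 0.0939
χ² = 1.6111 + 0.4310 + 0.0939 + 0.0939 = 2.2299 ≈ 2.230

2.230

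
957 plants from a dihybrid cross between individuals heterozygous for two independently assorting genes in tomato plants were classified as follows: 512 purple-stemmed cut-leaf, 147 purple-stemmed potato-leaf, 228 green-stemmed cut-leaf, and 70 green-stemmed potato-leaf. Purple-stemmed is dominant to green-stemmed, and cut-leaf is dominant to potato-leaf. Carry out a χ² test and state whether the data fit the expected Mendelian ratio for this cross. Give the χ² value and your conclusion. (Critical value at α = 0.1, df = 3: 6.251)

22.028; not consistent

A dihybrid F₂ with independent assortment and complete dominance at both loci gives a 9:3:3:1 phenotypic ratio.
Total ratio parts = 16. Expected numbers out of 957:
  purple-stemmed cut-leaf: 957 × 9/16 = 538.3125
  purple-stemmed potato-leaf: 957 × 3/16 = 179.4375
  green-stemmed cut-leaf: 957 × 3/16 = 179.4375
  green-stemmed potato-leaf: 957 × 1/16 = 59.8125
χ² = Σ (O − E)² / E
  purple-stemmed cut-leaf: (512 − 538.3125)² / 538.3125 = 1.2861
  purple-stemmed potato-leaf: (147 − 179.4375)² / 179.4375 = 5.8638
  green-stemmed cut-leaf: (228 − 179.4375)² / 179.4375 = 13.1428
  green-stemmed potato-leaf: (70 − 59.8125)² / 59.8125 = 1.7352
χ² = 1.2861 + 5.8638 + 13.1428 + 1.7352 = 22.0279 ≈ 22.028
Degrees of freedom = 4 − 1 = 3; critical value at α = 0.1 is 6.251.
Since 22.028 > 6.251, we reject the null hypothesis — the data do not fit the 9:3:3:1 ratio.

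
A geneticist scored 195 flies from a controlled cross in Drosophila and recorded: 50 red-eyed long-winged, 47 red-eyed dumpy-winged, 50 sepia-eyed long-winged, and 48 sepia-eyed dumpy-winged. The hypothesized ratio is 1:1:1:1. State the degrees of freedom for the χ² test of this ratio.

3

A goodness-of-fit test with 4 phenotype classes has df = 4 − 1 = 3.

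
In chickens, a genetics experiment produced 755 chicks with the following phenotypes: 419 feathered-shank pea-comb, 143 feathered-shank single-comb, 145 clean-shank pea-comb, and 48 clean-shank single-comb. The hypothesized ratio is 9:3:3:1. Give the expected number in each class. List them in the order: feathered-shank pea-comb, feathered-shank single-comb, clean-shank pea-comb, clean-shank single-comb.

Expected counts for N = 755 under a 9:3:3:1 ratio (total parts = 16):
  feathered-shank pea-comb: 755 × 9/16 = 424.6875
  feathered-shank single-comb: 755 × 3/16 = 141.5625
  clean-shank pea-comb: 755 × 3/16 = 141.5625
  clean-shank single-comb: 755 × 1/16 = 47.1875

424.6875, 141.5625, 141.5625, 47.1875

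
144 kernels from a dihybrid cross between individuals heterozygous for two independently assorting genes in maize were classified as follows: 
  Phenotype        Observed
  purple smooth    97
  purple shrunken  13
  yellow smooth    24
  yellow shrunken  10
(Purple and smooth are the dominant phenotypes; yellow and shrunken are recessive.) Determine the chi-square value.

10.864

A dihybrid F₂ with independent assortment and complete dominance at both loci gives a 9:3:3:1 phenotypic ratio.
Expected counts for N = 144 under a 9:3:3:1 ratio (total parts = 16):
  purple smooth: 144 × 9/16 = 81
  purple shrunken: 144 × 3/16 = 27
  yellow smooth: 144 × 3/16 = 27
  yellow shrunken: 144 × 1/16 = 9
χ² = Σ (O − E)² / E
  purple smooth: (97 − 81)² / 81 = 3.1605
  purple shrunken: (13 − 27)² / 27 = 7.2593
  yellow smooth: (24 − 27)² / 27 = 0.3333
  yellow shrunken: (10 − 9)² / 9 = 0.1111
χ² = 3.1605 + 7.2593 + 0.3333 + 0.1111 = 10.8642 ≈ 10.864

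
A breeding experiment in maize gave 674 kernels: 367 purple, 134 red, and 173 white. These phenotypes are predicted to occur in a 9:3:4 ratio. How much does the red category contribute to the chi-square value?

Expected counts for N = 674 under a 9:3:4 ratio (total parts = 16):
  purple: 674 × 9/16 = 379.125
  red: 674 × 3/16 = 126.375
  white: 674 × 4/16 = 168.5
Contribution of red: (134 − 126.375)² / 126.375 = 0.4601

0.460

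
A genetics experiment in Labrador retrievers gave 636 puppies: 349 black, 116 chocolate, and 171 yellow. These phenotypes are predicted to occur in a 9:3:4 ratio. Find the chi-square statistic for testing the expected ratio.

Expected counts for N = 636 under a 9:3:4 ratio (total parts = 16):
  black: 636 × 9/16 = 357.75
  chocolate: 636 × 3/16 = 119.25
  yellow: 636 × 4/16 = 159
χ² = Σ (O − E)² / E
  black: (349 − 357.75)² / 357.75 = 0.2140
  chocolate: (116 − 119.25)² / 119.25 = 0.0886
  yellow: (171 − 159)² / 159 = 0.9057
χ² = 0.2140 + 0.0886 + 0.9057 = 1.2083 ≈ 1.208

1.208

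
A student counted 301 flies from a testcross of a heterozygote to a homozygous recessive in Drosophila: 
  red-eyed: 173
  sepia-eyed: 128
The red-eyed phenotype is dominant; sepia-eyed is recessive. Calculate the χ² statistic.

A testcross of a heterozygote (Aa × aa) gives a 1:1 phenotypic ratio.
Expected counts for N = 301 under a 1:1 ratio (total parts = 2):
  red-eyed: 301 × 1/2 = 150.5
  sepia-eyed: 301 × 1/2 = 150.5
χ² = Σ (O − E)² / E
  red-eyed: (173 − 150.5)² / 150.5 = 3.3638
  sepia-eyed: (128 − 150.5)² / 150.5 = 3.3638
χ² = 3.3638 + 3.3638 = 6.7276 ≈ 6.728

6.728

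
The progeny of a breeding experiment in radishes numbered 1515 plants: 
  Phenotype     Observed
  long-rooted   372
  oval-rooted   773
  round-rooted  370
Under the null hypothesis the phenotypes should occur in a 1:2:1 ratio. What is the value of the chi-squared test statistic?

Expected counts for N = 1515 under a 1:2:1 ratio (total parts = 4):
  long-rooted: 1515 × 1/4 = 378.75
  oval-rooted: 1515 × 2/4 = 757.5
  round-rooted: 1515 × 1/4 = 378.75
χ² = Σ (O − E)² / E
  long-rooted: (372 − 378.75)² / 378.75 = 0.1203
  oval-rooted: (773 − 757.5)² / 757.5 = 0.3172
  round-rooted: (370 − 378.75)² / 378.75 = 0.2021
χ² = 0.1203 + 0.3172 + 0.2021 = 0.6396 ≈ 0.640

0.640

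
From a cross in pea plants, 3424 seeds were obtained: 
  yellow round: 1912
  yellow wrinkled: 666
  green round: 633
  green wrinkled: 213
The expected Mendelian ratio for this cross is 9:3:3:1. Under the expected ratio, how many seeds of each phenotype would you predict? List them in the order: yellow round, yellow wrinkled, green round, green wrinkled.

Under the 9:3:3:1 hypothesis (Σ ratio = 16, N = 3424):
  yellow round: 3424 × 9/16 = 1926
  yellow wrinkled: 3424 × 3/16 = 642
  green round: 3424 × 3/16 = 642
  green wrinkled: 3424 × 1/16 = 214

1926, 642, 642, 214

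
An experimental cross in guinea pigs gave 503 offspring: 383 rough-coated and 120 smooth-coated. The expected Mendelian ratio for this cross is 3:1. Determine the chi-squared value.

Expected counts for N = 503 under a 3:1 ratio (total parts = 4):
  rough-coated: 503 × 3/4 = 377.25
  smooth-coated: 503 × 1/4 = 125.75
χ² = Σ (O − E)² / E
  rough-coated: (383 − 377.25)² / 377.25 = 0.0876
  smooth-coated: (120 − 125.75)² / 125.75 = 0.2629
χ² = 0.0876 + 0.2629 = 0.3505 ≈ 0.351

0.351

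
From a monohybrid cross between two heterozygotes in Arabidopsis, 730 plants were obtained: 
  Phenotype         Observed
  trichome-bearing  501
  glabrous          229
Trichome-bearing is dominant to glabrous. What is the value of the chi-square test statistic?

15.797

For a monohybrid cross between heterozygotes with complete dominance, the expected phenotypic ratio is 3:1.
Under the 3:1 hypothesis (Σ ratio = 4, N = 730):
  trichome-bearing: 730 × 3/4 = 547.5
  glabrous: 730 × 1/4 = 182.5
χ² = Σ (O − E)² / E
  trichome-bearing: (501 − 547.5)² / 547.5 = 3.9493
  glabrous: (229 − 182.5)² / 182.5 = 11.8479
χ² = 3.9493 + 11.8479 = 15.7972 ≈ 15.797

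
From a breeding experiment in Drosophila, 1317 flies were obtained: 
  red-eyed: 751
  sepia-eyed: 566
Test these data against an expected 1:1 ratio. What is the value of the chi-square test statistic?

Under the 1:1 hypothesis (Σ ratio = 2, N = 1317):
  red-eyed: 1317 × 1/2 = 658.5
  sepia-eyed: 1317 × 1/2 = 658.5
χ² = Σ (O − E)² / E
  red-eyed: (751 − 658.5)² / 658.5 = 12.9935
  sepia-eyed: (566 − 658.5)² / 658.5 = 12.9935
χ² = 12.9935 + 12.9935 = 25.987

25.987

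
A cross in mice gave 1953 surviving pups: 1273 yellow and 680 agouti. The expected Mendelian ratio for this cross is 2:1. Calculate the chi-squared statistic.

1.938

Total ratio parts = 3. Expected numbers out of 1953:
  yellow: 1953 × 2/3 = 1302
  agouti: 1953 × 1/3 = 651
χ² = Σ (O − E)² / E
  yellow: (1273 − 1302)² / 1302 = 0.6459
  agouti: (680 − 651)² / 651 = 1.2919
χ² = 0.6459 + 1.2919 = 1.9378 ≈ 1.938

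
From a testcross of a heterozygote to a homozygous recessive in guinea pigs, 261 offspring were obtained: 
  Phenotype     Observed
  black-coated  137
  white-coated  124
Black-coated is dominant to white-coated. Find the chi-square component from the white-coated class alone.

0.324

A testcross of a heterozygote (Aa × aa) gives a 1:1 phenotypic ratio.
Total ratio parts = 2. Expected numbers out of 261:
  black-coated: 261 × 1/2 = 130.5
  white-coated: 261 × 1/2 = 130.5
Contribution of white-coated: (124 − 130.5)² / 130.5 = 0.3238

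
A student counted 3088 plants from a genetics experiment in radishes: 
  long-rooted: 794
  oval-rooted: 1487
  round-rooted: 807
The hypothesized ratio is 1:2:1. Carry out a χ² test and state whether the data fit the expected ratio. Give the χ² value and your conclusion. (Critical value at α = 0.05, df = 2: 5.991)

Total ratio parts = 4. Expected numbers out of 3088:
  long-rooted: 3088 × 1/4 = 772
  oval-rooted: 3088 × 2/4 = 1544
  round-rooted: 3088 × 1/4 = 772
χ² = Σ (O − E)² / E
  long-rooted: (794 − 772)² / 772 = 0.6269
  oval-rooted: (1487 − 1544)² / 1544 = 2.1043
  round-rooted: (807 − 772)² / 772 = 1.5868
χ² = 0.6269 + 2.1043 + 1.5868 = 4.318
Degrees of freedom = 3 − 1 = 2; critical value at α = 0.05 is 5.991.
Since 4.318 < 5.991, we fail to reject the null hypothesis — the data are consistent with the 1:2:1 ratio.

4.318; consistent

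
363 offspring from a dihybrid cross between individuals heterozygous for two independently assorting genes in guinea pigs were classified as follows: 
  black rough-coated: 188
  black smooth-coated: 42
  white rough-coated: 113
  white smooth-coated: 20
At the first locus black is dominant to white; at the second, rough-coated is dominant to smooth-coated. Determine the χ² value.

A dihybrid F₂ with independent assortment and complete dominance at both loci gives a 9:3:3:1 phenotypic ratio.
Under the 9:3:3:1 hypothesis (Σ ratio = 16, N = 363):
  black rough-coated: 363 × 9/16 = 204.1875
  black smooth-coated: 363 × 3/16 = 68.0625
  white rough-coated: 363 × 3/16 = 68.0625
  white smooth-coated: 363 × 1/16 = 22.6875
χ² = Σ (O − E)² / E
  black rough-coated: (188 − 204.1875)² / 204.1875 = 1.2833
  black smooth-coated: (42 − 68.0625)² / 68.0625 = 9.9799
  white rough-coated: (113 − 68.0625)² / 68.0625 = 29.6695
  white smooth-coated: (20 − 22.6875)² / 22.6875 = 0.3184
χ² = 1.2833 + 9.9799 + 29.6695 + 0.3184 = 41.2511 ≈ 41.251

41.251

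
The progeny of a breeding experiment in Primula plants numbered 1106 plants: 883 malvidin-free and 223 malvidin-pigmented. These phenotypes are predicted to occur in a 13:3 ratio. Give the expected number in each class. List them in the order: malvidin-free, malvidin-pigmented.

Under the 13:3 hypothesis (Σ ratio = 16, N = 1106):
  malvidin-free: 1106 × 13/16 = 898.625
  malvidin-pigmented: 1106 × 3/16 = 207.375

898.625, 207.375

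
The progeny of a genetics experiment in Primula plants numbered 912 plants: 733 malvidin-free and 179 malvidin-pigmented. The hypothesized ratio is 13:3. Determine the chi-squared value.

0.461

The 13:3 ratio has 16 parts, so with N = 912 the expected counts are:
  malvidin-free: 912 × 13/16 = 741
  malvidin-pigmented: 912 × 3/16 = 171
χ² = Σ (O − E)² / E
  malvidin-free: (733 − 741)² / 741 = 0.0864
  malvidin-pigmented: (179 − 171)² / 171 = 0.3743
χ² = 0.0864 + 0.3743 = 0.4607 ≈ 0.461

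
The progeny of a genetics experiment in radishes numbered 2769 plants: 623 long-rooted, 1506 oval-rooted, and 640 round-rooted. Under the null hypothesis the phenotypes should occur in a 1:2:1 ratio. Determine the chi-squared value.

Expected counts for N = 2769 under a 1:2:1 ratio (total parts = 4):
  long-rooted: 2769 × 1/4 = 692.25
  oval-rooted: 2769 × 2/4 = 1384.5
  round-rooted: 2769 × 1/4 = 692.25
χ² = Σ (O − E)² / E
  long-rooted: (623 − 692.25)² / 692.25 = 6.9275
  oval-rooted: (1506 − 1384.5)² / 1384.5 = 10.6625
  round-rooted: (640 − 692.25)² / 692.25 = 3.9438
χ² = 6.9275 + 10.6625 + 3.9438 = 21.5338 ≈ 21.534

21.534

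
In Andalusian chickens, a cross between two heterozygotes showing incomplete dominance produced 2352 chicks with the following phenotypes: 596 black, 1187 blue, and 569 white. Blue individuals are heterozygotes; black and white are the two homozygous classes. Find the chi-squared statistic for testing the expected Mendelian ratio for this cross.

With incomplete dominance, a heterozygote × heterozygote cross gives a 1:2:1 phenotypic ratio.
Under the 1:2:1 hypothesis (Σ ratio = 4, N = 2352):
  black: 2352 × 1/4 = 588
  blue: 2352 × 2/4 = 1176
  white: 2352 × 1/4 = 588
χ² = Σ (O − E)² / E
  black: (596 − 588)² / 588 = 0.1088
  blue: (1187 − 1176)² / 1176 = 0.1029
  white: (569 − 588)² / 588 = 0.6139
χ² = 0.1088 + 0.1029 + 0.6139 = 0.8256 ≈ 0.826

0.826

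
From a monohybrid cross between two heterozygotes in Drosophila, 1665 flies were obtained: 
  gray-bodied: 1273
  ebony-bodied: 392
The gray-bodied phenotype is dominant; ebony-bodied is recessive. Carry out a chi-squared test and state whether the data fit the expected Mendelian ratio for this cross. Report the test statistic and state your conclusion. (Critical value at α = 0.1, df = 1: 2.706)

For a monohybrid cross between heterozygotes with complete dominance, the expected phenotypic ratio is 3:1.
Under the 3:1 hypothesis (Σ ratio = 4, N = 1665):
  gray-bodied: 1665 × 3/4 = 1248.75
  ebony-bodied: 1665 × 1/4 = 416.25
χ² = Σ (O − E)² / E
  gray-bodied: (1273 − 1248.75)² / 1248.75 = 0.4709
  ebony-bodied: (392 − 416.25)² / 416.25 = 1.4128
χ² = 0.4709 + 1.4128 = 1.8837 ≈ 1.884
Degrees of freedom = 2 − 1 = 1; critical value at α = 0.1 is 2.706.
Since 1.884 < 2.706, we fail to reject the null hypothesis — the data are consistent with the 3:1 ratio.

1.884; consistent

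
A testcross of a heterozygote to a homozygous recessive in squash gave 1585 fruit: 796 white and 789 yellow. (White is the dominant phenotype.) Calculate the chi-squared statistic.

A testcross of a heterozygote (Aa × aa) gives a 1:1 phenotypic ratio.
The 1:1 ratio has 2 parts, so with N = 1585 the expected counts are:
  white: 1585 × 1/2 = 792.5
  yellow: 1585 × 1/2 = 792.5
χ² = Σ (O − E)² / E
  white: (796 − 792.5)² / 792.5 = 0.0155
  yellow: (789 − 792.5)² / 792.5 = 0.0155
χ² = 0.0155 + 0.0155 = 0.031

0.031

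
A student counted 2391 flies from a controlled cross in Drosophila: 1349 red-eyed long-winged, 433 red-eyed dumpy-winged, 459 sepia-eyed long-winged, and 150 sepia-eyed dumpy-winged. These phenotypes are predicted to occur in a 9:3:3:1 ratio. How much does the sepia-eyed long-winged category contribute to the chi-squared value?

Expected counts for N = 2391 under a 9:3:3:1 ratio (total parts = 16):
  red-eyed long-winged: 2391 × 9/16 = 1344.9375
  red-eyed dumpy-winged: 2391 × 3/16 = 448.3125
  sepia-eyed long-winged: 2391 × 3/16 = 448.3125
  sepia-eyed dumpy-winged: 2391 × 1/16 = 149.4375
Contribution of sepia-eyed long-winged: (459 − 448.3125)² / 448.3125 = 0.2548

0.255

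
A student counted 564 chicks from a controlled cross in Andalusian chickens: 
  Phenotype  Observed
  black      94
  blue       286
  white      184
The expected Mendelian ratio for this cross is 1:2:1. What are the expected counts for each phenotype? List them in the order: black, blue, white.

141, 282, 141

Total ratio parts = 4. Expected numbers out of 564:
  black: 564 × 1/4 = 141
  blue: 564 × 2/4 = 282
  white: 564 × 1/4 = 141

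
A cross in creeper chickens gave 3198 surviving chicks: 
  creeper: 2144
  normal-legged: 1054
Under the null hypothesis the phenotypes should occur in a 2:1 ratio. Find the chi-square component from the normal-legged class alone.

Under the 2:1 hypothesis (Σ ratio = 3, N = 3198):
  creeper: 3198 × 2/3 = 2132
  normal-legged: 3198 × 1/3 = 1066
Contribution of normal-legged: (1054 − 1066)² / 1066 = 0.1351

0.135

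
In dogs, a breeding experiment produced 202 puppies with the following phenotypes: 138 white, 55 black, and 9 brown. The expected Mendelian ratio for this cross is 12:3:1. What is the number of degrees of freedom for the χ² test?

A goodness-of-fit test with 3 phenotype classes has df = 3 − 1 = 2.

2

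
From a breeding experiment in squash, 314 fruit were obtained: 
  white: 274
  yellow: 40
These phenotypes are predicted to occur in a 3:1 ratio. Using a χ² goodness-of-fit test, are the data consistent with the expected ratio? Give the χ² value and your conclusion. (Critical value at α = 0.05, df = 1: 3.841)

Under the 3:1 hypothesis (Σ ratio = 4, N = 314):
  white: 314 × 3/4 = 235.5
  yellow: 314 × 1/4 = 78.5
χ² = Σ (O − E)² / E
  white: (274 − 235.5)² / 235.5 = 6.2941
  yellow: (40 − 78.5)² / 78.5 = 18.8822
χ² = 6.2941 + 18.8822 = 25.1763 ≈ 25.176
Degrees of freedom = 2 − 1 = 1; critical value at α = 0.05 is 3.841.
Since 25.176 > 3.841, we reject the null hypothesis — the data do not fit the 3:1 ratio.

25.176; not consistent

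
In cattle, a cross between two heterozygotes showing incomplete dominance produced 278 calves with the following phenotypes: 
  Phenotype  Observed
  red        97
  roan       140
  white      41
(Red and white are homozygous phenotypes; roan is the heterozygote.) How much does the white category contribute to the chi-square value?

With incomplete dominance, a heterozygote × heterozygote cross gives a 1:2:1 phenotypic ratio.
Total ratio parts = 4. Expected numbers out of 278:
  red: 278 × 1/4 = 69.5
  roan: 278 × 2/4 = 139
  white: 278 × 1/4 = 69.5
Contribution of white: (41 − 69.5)² / 69.5 = 11.6871

11.687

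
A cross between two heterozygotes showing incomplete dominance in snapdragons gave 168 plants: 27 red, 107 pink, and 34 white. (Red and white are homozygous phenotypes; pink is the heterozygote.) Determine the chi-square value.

With incomplete dominance, a heterozygote × heterozygote cross gives a 1:2:1 phenotypic ratio.
Expected counts for N = 168 under a 1:2:1 ratio (total parts = 4):
  red: 168 × 1/4 = 42
  pink: 168 × 2/4 = 84
  white: 168 × 1/4 = 42
χ² = Σ (O − E)² / E
  red: (27 − 42)² / 42 = 5.3571
  pink: (107 − 84)² / 84 = 6.2976
  white: (34 − 42)² / 42 = 1.5238
χ² = 5.3571 + 6.2976 + 1.5238 = 13.1785 ≈ 13.179

13.179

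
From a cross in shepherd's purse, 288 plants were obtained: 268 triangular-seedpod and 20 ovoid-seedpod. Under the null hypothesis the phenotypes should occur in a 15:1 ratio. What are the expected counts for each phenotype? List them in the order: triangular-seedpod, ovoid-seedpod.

270, 18

Expected counts for N = 288 under a 15:1 ratio (total parts = 16):
  triangular-seedpod: 288 × 15/16 = 270
  ovoid-seedpod: 288 × 1/16 = 18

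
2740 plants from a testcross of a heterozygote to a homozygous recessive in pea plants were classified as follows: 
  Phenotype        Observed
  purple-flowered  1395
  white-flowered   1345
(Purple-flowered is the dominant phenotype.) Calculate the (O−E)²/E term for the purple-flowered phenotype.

A testcross of a heterozygote (Aa × aa) gives a 1:1 phenotypic ratio.
The 1:1 ratio has 2 parts, so with N = 2740 the expected counts are:
  purple-flowered: 2740 × 1/2 = 1370
  white-flowered: 2740 × 1/2 = 1370
Contribution of purple-flowered: (1395 − 1370)² / 1370 = 0.4562

0.456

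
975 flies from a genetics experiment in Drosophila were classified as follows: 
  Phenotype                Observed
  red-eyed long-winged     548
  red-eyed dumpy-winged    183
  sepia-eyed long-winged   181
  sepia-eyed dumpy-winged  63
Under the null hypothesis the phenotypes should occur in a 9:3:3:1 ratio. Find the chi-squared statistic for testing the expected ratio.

0.088

Total ratio parts = 16. Expected numbers out of 975:
  red-eyed long-winged: 975 × 9/16 = 548.4375
  red-eyed dumpy-winged: 975 × 3/16 = 182.8125
  sepia-eyed long-winged: 975 × 3/16 = 182.8125
  sepia-eyed dumpy-winged: 975 × 1/16 = 60.9375
χ² = Σ (O − E)² / E
  red-eyed long-winged: (548 − 548.4375)² / 548.4375 = 0.0003
  red-eyed dumpy-winged: (183 − 182.8125)² / 182.8125 = 0.0002
  sepia-eyed long-winged: (181 − 182.8125)² / 182.8125 = 0.0180
  sepia-eyed dumpy-winged: (63 − 60.9375)² / 60.9375 = 0.0698
χ² = 0.0003 + 0.0002 + 0.0180 + 0.0698 = 0.0883 ≈ 0.088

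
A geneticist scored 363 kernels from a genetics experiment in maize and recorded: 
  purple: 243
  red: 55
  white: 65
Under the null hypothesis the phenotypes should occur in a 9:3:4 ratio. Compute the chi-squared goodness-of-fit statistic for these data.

Total ratio parts = 16. Expected numbers out of 363:
  purple: 363 × 9/16 = 204.1875
  red: 363 × 3/16 = 68.0625
  white: 363 × 4/16 = 90.75
χ² = Σ (O − E)² / E
  purple: (243 − 204.1875)² / 204.1875 = 7.3776
  red: (55 − 68.0625)² / 68.0625 = 2.5069
  white: (65 − 90.75)² / 90.75 = 7.3065
χ² = 7.3776 + 2.5069 + 7.3065 = 17.191

17.191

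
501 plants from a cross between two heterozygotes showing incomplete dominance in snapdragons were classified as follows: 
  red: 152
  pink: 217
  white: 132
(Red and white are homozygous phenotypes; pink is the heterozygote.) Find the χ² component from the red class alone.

With incomplete dominance, a heterozygote × heterozygote cross gives a 1:2:1 phenotypic ratio.
Under the 1:2:1 hypothesis (Σ ratio = 4, N = 501):
  red: 501 × 1/4 = 125.25
  pink: 501 × 2/4 = 250.5
  white: 501 × 1/4 = 125.25
Contribution of red: (152 − 125.25)² / 125.25 = 5.7131

5.713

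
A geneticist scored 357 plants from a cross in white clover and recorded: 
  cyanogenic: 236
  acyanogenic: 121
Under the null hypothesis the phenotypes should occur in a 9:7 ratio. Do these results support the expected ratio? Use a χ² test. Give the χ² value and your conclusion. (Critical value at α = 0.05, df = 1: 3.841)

Expected counts for N = 357 under a 9:7 ratio (total parts = 16):
  cyanogenic: 357 × 9/16 = 200.8125
  acyanogenic: 357 × 7/16 = 156.1875
χ² = Σ (O − E)² / E
  cyanogenic: (236 − 200.8125)² / 200.8125 = 6.1658
  acyanogenic: (121 − 156.1875)² / 156.1875 = 7.9274
χ² = 6.1658 + 7.9274 = 14.0932 ≈ 14.093
Degrees of freedom = 2 − 1 = 1; critical value at α = 0.05 is 3.841.
Since 14.093 > 3.841, we reject the null hypothesis — the data do not fit the 9:7 ratio.

14.093; not consistent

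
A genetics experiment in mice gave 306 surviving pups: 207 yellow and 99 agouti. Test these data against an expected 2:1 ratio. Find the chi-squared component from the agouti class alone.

0.088

Under the 2:1 hypothesis (Σ ratio = 3, N = 306):
  yellow: 306 × 2/3 = 204
  agouti: 306 × 1/3 = 102
Contribution of agouti: (99 − 102)² / 102 = 0.0882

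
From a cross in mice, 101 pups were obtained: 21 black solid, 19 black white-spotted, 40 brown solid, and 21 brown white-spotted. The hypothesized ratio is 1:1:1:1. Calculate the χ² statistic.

11.594

Total ratio parts = 4. Expected numbers out of 101:
  black solid: 101 × 1/4 = 25.25
  black white-spotted: 101 × 1/4 = 25.25
  brown solid: 101 × 1/4 = 25.25
  brown white-spotted: 101 × 1/4 = 25.25
χ² = Σ (O − E)² / E
  black solid: (21 − 25.25)² / 25.25 = 0.7153
  black white-spotted: (19 − 25.25)² / 25.25 = 1.5470
  brown solid: (40 − 25.25)² / 25.25 = 8.6163
  brown white-spotted: (21 − 25.25)² / 25.25 = 0.7153
χ² = 0.7153 + 1.5470 + 8.6163 + 0.7153 = 11.5939 ≈ 11.594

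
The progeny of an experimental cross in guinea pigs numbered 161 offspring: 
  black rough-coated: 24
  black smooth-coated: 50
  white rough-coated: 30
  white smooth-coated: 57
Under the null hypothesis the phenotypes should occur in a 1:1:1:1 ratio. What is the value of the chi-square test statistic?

18.503

The 1:1:1:1 ratio has 4 parts, so with N = 161 the expected counts are:
  black rough-coated: 161 × 1/4 = 40.25
  black smooth-coated: 161 × 1/4 = 40.25
  white rough-coated: 161 × 1/4 = 40.25
  white smooth-coated: 161 × 1/4 = 40.25
χ² = Σ (O − E)² / E
  black rough-coated: (24 − 40.25)² / 40.25 = 6.5606
  black smooth-coated: (50 − 40.25)² / 40.25 = 2.3618
  white rough-coated: (30 − 40.25)² / 40.25 = 2.6102
  white smooth-coated: (57 − 40.25)² / 40.25 = 6.9705
χ² = 6.5606 + 2.3618 + 2.6102 + 6.9705 = 18.5031 ≈ 18.503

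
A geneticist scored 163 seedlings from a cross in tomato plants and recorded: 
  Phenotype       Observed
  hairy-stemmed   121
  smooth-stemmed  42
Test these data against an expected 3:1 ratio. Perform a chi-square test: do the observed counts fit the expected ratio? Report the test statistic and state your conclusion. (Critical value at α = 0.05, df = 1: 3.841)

0.051; consistent

Total ratio parts = 4. Expected numbers out of 163:
  hairy-stemmed: 163 × 3/4 = 122.25
  smooth-stemmed: 163 × 1/4 = 40.75
χ² = Σ (O − E)² / E
  hairy-stemmed: (121 − 122.25)² / 122.25 = 0.0128
  smooth-stemmed: (42 − 40.75)² / 40.75 = 0.0383
χ² = 0.0128 + 0.0383 = 0.0511 ≈ 0.051
Degrees of freedom = 2 − 1 = 1; critical value at α = 0.05 is 3.841.
Since 0.051 < 3.841, we fail to reject the null hypothesis — the data are consistent with the 3:1 ratio.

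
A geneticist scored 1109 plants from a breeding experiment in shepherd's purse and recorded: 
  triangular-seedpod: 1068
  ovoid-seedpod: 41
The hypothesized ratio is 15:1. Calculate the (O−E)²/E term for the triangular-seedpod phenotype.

0.771

Expected counts for N = 1109 under a 15:1 ratio (total parts = 16):
  triangular-seedpod: 1109 × 15/16 = 1039.6875
  ovoid-seedpod: 1109 × 1/16 = 69.3125
Contribution of triangular-seedpod: (1068 − 1039.6875)² / 1039.6875 = 0.7710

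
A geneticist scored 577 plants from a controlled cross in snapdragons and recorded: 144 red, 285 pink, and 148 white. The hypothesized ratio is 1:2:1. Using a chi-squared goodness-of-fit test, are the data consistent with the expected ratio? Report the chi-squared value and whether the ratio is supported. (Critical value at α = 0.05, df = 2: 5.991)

Expected counts for N = 577 under a 1:2:1 ratio (total parts = 4):
  red: 577 × 1/4 = 144.25
  pink: 577 × 2/4 = 288.5
  white: 577 × 1/4 = 144.25
χ² = Σ (O − E)² / E
  red: (144 − 144.25)² / 144.25 = 0.0004
  pink: (285 − 288.5)² / 288.5 = 0.0425
  white: (148 − 144.25)² / 144.25 = 0.0975
χ² = 0.0004 + 0.0425 + 0.0975 = 0.1404 ≈ 0.140
Degrees of freedom = 3 − 1 = 2; critical value at α = 0.05 is 5.991.
Since 0.140 < 5.991, we fail to reject the null hypothesis — the data are consistent with the 1:2:1 ratio.

0.140; consistent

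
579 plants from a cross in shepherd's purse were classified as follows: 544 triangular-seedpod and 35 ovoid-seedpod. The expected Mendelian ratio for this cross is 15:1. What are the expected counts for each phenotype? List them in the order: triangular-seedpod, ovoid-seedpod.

542.8125, 36.1875

Total ratio parts = 16. Expected numbers out of 579:
  triangular-seedpod: 579 × 15/16 = 542.8125
  ovoid-seedpod: 579 × 1/16 = 36.1875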